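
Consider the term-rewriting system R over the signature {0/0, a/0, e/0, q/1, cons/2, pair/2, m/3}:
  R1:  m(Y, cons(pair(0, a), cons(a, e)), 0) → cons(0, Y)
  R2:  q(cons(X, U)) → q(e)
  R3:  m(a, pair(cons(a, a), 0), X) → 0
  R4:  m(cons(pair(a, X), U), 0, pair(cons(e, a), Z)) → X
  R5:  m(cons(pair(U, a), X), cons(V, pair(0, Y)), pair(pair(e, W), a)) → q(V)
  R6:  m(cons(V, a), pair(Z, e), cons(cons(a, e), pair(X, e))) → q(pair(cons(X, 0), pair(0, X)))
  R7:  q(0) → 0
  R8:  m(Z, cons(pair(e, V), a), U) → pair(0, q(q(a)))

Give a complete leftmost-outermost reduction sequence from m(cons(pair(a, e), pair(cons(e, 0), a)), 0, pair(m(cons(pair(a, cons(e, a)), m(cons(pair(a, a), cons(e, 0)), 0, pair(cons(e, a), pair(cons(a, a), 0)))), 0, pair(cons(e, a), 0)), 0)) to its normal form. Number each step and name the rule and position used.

e

1. m(cons(pair(a, e), pair(cons(e, 0), a)), 0, pair(m(cons(pair(a, cons(e, a)), m(cons(pair(a, a), cons(e, 0)), 0, pair(cons(e, a), pair(cons(a, a), 0)))), 0, pair(cons(e, a), 0)), 0))  →  m(cons(pair(a, e), pair(cons(e, 0), a)), 0, pair(cons(e, a), 0))   [R4 at 3.1]
2. m(cons(pair(a, e), pair(cons(e, 0), a)), 0, pair(cons(e, a), 0))  →  e   [R4 at ε]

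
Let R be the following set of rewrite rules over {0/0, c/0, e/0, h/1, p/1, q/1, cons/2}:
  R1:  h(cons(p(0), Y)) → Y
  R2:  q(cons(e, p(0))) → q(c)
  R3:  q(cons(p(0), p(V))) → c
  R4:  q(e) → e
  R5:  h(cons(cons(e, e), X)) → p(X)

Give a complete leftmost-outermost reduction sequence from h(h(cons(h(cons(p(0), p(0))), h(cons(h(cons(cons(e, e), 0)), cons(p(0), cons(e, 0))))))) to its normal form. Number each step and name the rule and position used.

1. h(h(cons(h(cons(p(0), p(0))), h(cons(h(cons(cons(e, e), 0)), cons(p(0), cons(e, 0)))))))  →  h(h(cons(p(0), h(cons(h(cons(cons(e, e), 0)), cons(p(0), cons(e, 0)))))))   [R1 at 1.1.1]
2. h(h(cons(p(0), h(cons(h(cons(cons(e, e), 0)), cons(p(0), cons(e, 0)))))))  →  h(h(cons(h(cons(cons(e, e), 0)), cons(p(0), cons(e, 0)))))   [R1 at 1]
3. h(h(cons(h(cons(cons(e, e), 0)), cons(p(0), cons(e, 0)))))  →  h(h(cons(p(0), cons(p(0), cons(e, 0)))))   [R5 at 1.1.1]
4. h(h(cons(p(0), cons(p(0), cons(e, 0)))))  →  h(cons(p(0), cons(e, 0)))   [R1 at 1]
5. h(cons(p(0), cons(e, 0)))  →  cons(e, 0)   [R1 at ε]

cons(e, 0)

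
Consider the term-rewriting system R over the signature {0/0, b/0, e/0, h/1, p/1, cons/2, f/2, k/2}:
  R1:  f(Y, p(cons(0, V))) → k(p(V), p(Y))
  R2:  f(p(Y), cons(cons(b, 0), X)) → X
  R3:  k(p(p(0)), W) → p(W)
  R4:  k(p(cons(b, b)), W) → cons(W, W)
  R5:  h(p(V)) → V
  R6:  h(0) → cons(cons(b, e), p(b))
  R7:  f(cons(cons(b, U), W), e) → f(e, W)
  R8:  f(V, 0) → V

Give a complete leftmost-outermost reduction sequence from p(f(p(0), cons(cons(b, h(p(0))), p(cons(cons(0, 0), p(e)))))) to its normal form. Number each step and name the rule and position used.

p(p(cons(cons(0, 0), p(e))))

1. p(f(p(0), cons(cons(b, h(p(0))), p(cons(cons(0, 0), p(e))))))  →  p(f(p(0), cons(cons(b, 0), p(cons(cons(0, 0), p(e))))))   [R5 at 1.2.1.2]
2. p(f(p(0), cons(cons(b, 0), p(cons(cons(0, 0), p(e))))))  →  p(p(cons(cons(0, 0), p(e))))   [R2 at 1]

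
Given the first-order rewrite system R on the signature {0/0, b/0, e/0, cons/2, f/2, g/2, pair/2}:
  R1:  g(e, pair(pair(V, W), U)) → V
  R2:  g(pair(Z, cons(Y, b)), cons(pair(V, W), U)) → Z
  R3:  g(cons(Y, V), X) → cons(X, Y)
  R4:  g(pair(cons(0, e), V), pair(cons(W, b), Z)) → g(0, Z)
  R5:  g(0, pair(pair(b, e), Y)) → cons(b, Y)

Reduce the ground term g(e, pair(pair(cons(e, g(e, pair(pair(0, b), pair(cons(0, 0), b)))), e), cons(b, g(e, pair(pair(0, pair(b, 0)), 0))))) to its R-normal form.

cons(e, 0)

1. g(e, pair(pair(cons(e, g(e, pair(pair(0, b), pair(cons(0, 0), b)))), e), cons(b, g(e, pair(pair(0, pair(b, 0)), 0)))))  →  cons(e, g(e, pair(pair(0, b), pair(cons(0, 0), b))))   [R1 at ε]
2. cons(e, g(e, pair(pair(0, b), pair(cons(0, 0), b))))  →  cons(e, 0)   [R1 at 2]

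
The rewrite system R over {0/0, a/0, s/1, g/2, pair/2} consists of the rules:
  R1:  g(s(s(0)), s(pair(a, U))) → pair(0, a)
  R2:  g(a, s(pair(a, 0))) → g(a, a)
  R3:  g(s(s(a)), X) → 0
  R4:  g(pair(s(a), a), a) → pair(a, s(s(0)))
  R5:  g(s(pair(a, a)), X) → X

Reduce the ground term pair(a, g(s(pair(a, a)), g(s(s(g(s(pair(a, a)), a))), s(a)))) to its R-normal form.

pair(a, 0)

1. pair(a, g(s(pair(a, a)), g(s(s(g(s(pair(a, a)), a))), s(a))))  →  pair(a, g(s(s(g(s(pair(a, a)), a))), s(a)))   [R5 at 2]
2. pair(a, g(s(s(g(s(pair(a, a)), a))), s(a)))  →  pair(a, g(s(s(a)), s(a)))   [R5 at 2.1.1.1]
3. pair(a, g(s(s(a)), s(a)))  →  pair(a, 0)   [R3 at 2]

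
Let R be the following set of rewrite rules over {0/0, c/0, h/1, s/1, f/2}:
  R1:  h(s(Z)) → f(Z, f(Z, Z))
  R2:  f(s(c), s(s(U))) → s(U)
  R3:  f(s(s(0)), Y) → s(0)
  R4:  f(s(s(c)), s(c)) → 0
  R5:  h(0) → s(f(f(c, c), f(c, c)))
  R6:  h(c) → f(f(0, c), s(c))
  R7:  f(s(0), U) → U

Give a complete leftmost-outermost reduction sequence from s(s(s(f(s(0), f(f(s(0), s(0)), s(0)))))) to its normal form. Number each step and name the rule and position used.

s(s(s(s(0))))

1. s(s(s(f(s(0), f(f(s(0), s(0)), s(0))))))  →  s(s(s(f(f(s(0), s(0)), s(0)))))   [R7 at 1.1.1]
2. s(s(s(f(f(s(0), s(0)), s(0)))))  →  s(s(s(f(s(0), s(0)))))   [R7 at 1.1.1.1]
3. s(s(s(f(s(0), s(0)))))  →  s(s(s(s(0))))   [R7 at 1.1.1]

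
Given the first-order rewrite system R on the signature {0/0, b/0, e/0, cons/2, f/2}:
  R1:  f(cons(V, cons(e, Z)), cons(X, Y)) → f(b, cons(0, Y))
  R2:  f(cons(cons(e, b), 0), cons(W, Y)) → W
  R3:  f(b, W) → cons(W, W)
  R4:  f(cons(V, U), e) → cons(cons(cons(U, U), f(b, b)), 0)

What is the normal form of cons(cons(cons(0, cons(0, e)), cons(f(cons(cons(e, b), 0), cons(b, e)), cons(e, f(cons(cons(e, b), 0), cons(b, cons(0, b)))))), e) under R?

1. cons(cons(cons(0, cons(0, e)), cons(f(cons(cons(e, b), 0), cons(b, e)), cons(e, f(cons(cons(e, b), 0), cons(b, cons(0, b)))))), e)  →  cons(cons(cons(0, cons(0, e)), cons(b, cons(e, f(cons(cons(e, b), 0), cons(b, cons(0, b)))))), e)   [R2 at 1.2.1]
2. cons(cons(cons(0, cons(0, e)), cons(b, cons(e, f(cons(cons(e, b), 0), cons(b, cons(0, b)))))), e)  →  cons(cons(cons(0, cons(0, e)), cons(b, cons(e, b))), e)   [R2 at 1.2.2.2]

cons(cons(cons(0, cons(0, e)), cons(b, cons(e, b))), e)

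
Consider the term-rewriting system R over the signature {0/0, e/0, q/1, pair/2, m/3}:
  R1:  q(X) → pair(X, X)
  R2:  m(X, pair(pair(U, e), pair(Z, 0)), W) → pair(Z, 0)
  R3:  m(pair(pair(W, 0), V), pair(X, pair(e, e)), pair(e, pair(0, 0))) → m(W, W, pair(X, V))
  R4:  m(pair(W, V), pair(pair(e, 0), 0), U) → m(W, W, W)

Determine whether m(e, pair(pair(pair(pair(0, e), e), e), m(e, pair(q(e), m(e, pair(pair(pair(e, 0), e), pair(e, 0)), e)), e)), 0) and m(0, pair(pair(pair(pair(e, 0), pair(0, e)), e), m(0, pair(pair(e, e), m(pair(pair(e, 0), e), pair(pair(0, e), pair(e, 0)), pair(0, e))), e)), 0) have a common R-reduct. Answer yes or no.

Reduce t₁ = m(e, pair(pair(pair(pair(0, e), e), e), m(e, pair(q(e), m(e, pair(pair(pair(e, 0), e), pair(e, 0)), e)), e)), 0):
1. m(e, pair(pair(pair(pair(0, e), e), e), m(e, pair(q(e), m(e, pair(pair(pair(e, 0), e), pair(e, 0)), e)), e)), 0)  →  m(e, pair(pair(pair(pair(0, e), e), e), m(e, pair(pair(e, e), m(e, pair(pair(pair(e, 0), e), pair(e, 0)), e)), e)), 0)   [R1 at 2.2.2.1]
2. m(e, pair(pair(pair(pair(0, e), e), e), m(e, pair(pair(e, e), m(e, pair(pair(pair(e, 0), e), pair(e, 0)), e)), e)), 0)  →  m(e, pair(pair(pair(pair(0, e), e), e), m(e, pair(pair(e, e), pair(e, 0)), e)), 0)   [R2 at 2.2.2.2]
3. m(e, pair(pair(pair(pair(0, e), e), e), m(e, pair(pair(e, e), pair(e, 0)), e)), 0)  →  m(e, pair(pair(pair(pair(0, e), e), e), pair(e, 0)), 0)   [R2 at 2.2]
4. m(e, pair(pair(pair(pair(0, e), e), e), pair(e, 0)), 0)  →  pair(e, 0)   [R2 at ε]

Reduce t₂ = m(0, pair(pair(pair(pair(e, 0), pair(0, e)), e), m(0, pair(pair(e, e), m(pair(pair(e, 0), e), pair(pair(0, e), pair(e, 0)), pair(0, e))), e)), 0):
1. m(0, pair(pair(pair(pair(e, 0), pair(0, e)), e), m(0, pair(pair(e, e), m(pair(pair(e, 0), e), pair(pair(0, e), pair(e, 0)), pair(0, e))), e)), 0)  →  m(0, pair(pair(pair(pair(e, 0), pair(0, e)), e), m(0, pair(pair(e, e), pair(e, 0)), e)), 0)   [R2 at 2.2.2.2]
2. m(0, pair(pair(pair(pair(e, 0), pair(0, e)), e), m(0, pair(pair(e, e), pair(e, 0)), e)), 0)  →  m(0, pair(pair(pair(pair(e, 0), pair(0, e)), e), pair(e, 0)), 0)   [R2 at 2.2]
3. m(0, pair(pair(pair(pair(e, 0), pair(0, e)), e), pair(e, 0)), 0)  →  pair(e, 0)   [R2 at ε]

yes — NF(t₁) = pair(e, 0), NF(t₂) = pair(e, 0)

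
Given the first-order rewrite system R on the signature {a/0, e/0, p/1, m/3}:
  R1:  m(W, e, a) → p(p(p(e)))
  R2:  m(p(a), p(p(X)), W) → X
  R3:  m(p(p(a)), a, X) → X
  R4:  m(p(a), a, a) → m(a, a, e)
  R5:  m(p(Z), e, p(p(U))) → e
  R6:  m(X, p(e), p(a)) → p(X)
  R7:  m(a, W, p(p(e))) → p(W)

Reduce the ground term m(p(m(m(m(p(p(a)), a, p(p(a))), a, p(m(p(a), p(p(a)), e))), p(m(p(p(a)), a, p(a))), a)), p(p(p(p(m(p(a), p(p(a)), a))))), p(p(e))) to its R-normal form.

1. m(p(m(m(m(p(p(a)), a, p(p(a))), a, p(m(p(a), p(p(a)), e))), p(m(p(p(a)), a, p(a))), a)), p(p(p(p(m(p(a), p(p(a)), a))))), p(p(e)))  →  m(p(m(m(p(p(a)), a, p(m(p(a), p(p(a)), e))), p(m(p(p(a)), a, p(a))), a)), p(p(p(p(m(p(a), p(p(a)), a))))), p(p(e)))   [R3 at 1.1.1.1]
2. m(p(m(m(p(p(a)), a, p(m(p(a), p(p(a)), e))), p(m(p(p(a)), a, p(a))), a)), p(p(p(p(m(p(a), p(p(a)), a))))), p(p(e)))  →  m(p(m(p(m(p(a), p(p(a)), e)), p(m(p(p(a)), a, p(a))), a)), p(p(p(p(m(p(a), p(p(a)), a))))), p(p(e)))   [R3 at 1.1.1]
3. m(p(m(p(m(p(a), p(p(a)), e)), p(m(p(p(a)), a, p(a))), a)), p(p(p(p(m(p(a), p(p(a)), a))))), p(p(e)))  →  m(p(m(p(a), p(m(p(p(a)), a, p(a))), a)), p(p(p(p(m(p(a), p(p(a)), a))))), p(p(e)))   [R2 at 1.1.1.1]
4. m(p(m(p(a), p(m(p(p(a)), a, p(a))), a)), p(p(p(p(m(p(a), p(p(a)), a))))), p(p(e)))  →  m(p(m(p(a), p(p(a)), a)), p(p(p(p(m(p(a), p(p(a)), a))))), p(p(e)))   [R3 at 1.1.2.1]
5. m(p(m(p(a), p(p(a)), a)), p(p(p(p(m(p(a), p(p(a)), a))))), p(p(e)))  →  m(p(a), p(p(p(p(m(p(a), p(p(a)), a))))), p(p(e)))   [R2 at 1.1]
6. m(p(a), p(p(p(p(m(p(a), p(p(a)), a))))), p(p(e)))  →  p(p(m(p(a), p(p(a)), a)))   [R2 at ε]
7. p(p(m(p(a), p(p(a)), a)))  →  p(p(a))   [R2 at 1.1]

p(p(a))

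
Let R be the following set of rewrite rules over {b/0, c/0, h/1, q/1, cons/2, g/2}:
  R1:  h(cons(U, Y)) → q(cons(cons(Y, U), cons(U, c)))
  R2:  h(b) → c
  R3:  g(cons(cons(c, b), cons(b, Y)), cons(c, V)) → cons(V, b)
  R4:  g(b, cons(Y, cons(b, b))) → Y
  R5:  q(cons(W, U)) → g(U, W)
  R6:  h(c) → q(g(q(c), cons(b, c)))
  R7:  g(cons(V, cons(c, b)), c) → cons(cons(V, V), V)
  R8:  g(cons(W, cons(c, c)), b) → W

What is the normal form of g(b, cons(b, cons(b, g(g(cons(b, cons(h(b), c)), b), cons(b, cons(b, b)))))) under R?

1. g(b, cons(b, cons(b, g(g(cons(b, cons(h(b), c)), b), cons(b, cons(b, b))))))  →  g(b, cons(b, cons(b, g(g(cons(b, cons(c, c)), b), cons(b, cons(b, b))))))   [R2 at 2.2.2.1.1.2.1]
2. g(b, cons(b, cons(b, g(g(cons(b, cons(c, c)), b), cons(b, cons(b, b))))))  →  g(b, cons(b, cons(b, g(b, cons(b, cons(b, b))))))   [R8 at 2.2.2.1]
3. g(b, cons(b, cons(b, g(b, cons(b, cons(b, b))))))  →  g(b, cons(b, cons(b, b)))   [R4 at 2.2.2]
4. g(b, cons(b, cons(b, b)))  →  b   [R4 at ε]

b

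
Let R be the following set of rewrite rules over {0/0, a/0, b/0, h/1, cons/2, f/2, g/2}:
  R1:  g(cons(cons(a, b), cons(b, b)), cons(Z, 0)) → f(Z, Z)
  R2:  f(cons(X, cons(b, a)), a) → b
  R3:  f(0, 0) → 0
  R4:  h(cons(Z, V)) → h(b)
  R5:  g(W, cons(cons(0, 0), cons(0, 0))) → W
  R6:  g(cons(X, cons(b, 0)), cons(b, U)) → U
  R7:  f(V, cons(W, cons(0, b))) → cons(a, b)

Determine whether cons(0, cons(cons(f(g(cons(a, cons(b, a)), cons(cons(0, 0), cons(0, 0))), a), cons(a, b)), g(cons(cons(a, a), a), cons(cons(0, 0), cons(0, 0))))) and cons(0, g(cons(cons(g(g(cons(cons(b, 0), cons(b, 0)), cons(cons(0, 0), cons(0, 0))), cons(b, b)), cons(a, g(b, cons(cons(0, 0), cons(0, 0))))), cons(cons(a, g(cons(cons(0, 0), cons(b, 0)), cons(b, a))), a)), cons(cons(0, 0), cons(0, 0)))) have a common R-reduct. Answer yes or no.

yes — NF(t₁) = cons(0, cons(cons(b, cons(a, b)), cons(cons(a, a), a))), NF(t₂) = cons(0, cons(cons(b, cons(a, b)), cons(cons(a, a), a)))

Reduce t₁ = cons(0, cons(cons(f(g(cons(a, cons(b, a)), cons(cons(0, 0), cons(0, 0))), a), cons(a, b)), g(cons(cons(a, a), a), cons(cons(0, 0), cons(0, 0))))):
1. cons(0, cons(cons(f(g(cons(a, cons(b, a)), cons(cons(0, 0), cons(0, 0))), a), cons(a, b)), g(cons(cons(a, a), a), cons(cons(0, 0), cons(0, 0)))))  →  cons(0, cons(cons(f(cons(a, cons(b, a)), a), cons(a, b)), g(cons(cons(a, a), a), cons(cons(0, 0), cons(0, 0)))))   [R5 at 2.1.1.1]
2. cons(0, cons(cons(f(cons(a, cons(b, a)), a), cons(a, b)), g(cons(cons(a, a), a), cons(cons(0, 0), cons(0, 0)))))  →  cons(0, cons(cons(b, cons(a, b)), g(cons(cons(a, a), a), cons(cons(0, 0), cons(0, 0)))))   [R2 at 2.1.1]
3. cons(0, cons(cons(b, cons(a, b)), g(cons(cons(a, a), a), cons(cons(0, 0), cons(0, 0)))))  →  cons(0, cons(cons(b, cons(a, b)), cons(cons(a, a), a)))   [R5 at 2.2]

Reduce t₂ = cons(0, g(cons(cons(g(g(cons(cons(b, 0), cons(b, 0)), cons(cons(0, 0), cons(0, 0))), cons(b, b)), cons(a, g(b, cons(cons(0, 0), cons(0, 0))))), cons(cons(a, g(cons(cons(0, 0), cons(b, 0)), cons(b, a))), a)), cons(cons(0, 0), cons(0, 0)))):
1. cons(0, g(cons(cons(g(g(cons(cons(b, 0), cons(b, 0)), cons(cons(0, 0), cons(0, 0))), cons(b, b)), cons(a, g(b, cons(cons(0, 0), cons(0, 0))))), cons(cons(a, g(cons(cons(0, 0), cons(b, 0)), cons(b, a))), a)), cons(cons(0, 0), cons(0, 0))))  →  cons(0, cons(cons(g(g(cons(cons(b, 0), cons(b, 0)), cons(cons(0, 0), cons(0, 0))), cons(b, b)), cons(a, g(b, cons(cons(0, 0), cons(0, 0))))), cons(cons(a, g(cons(cons(0, 0), cons(b, 0)), cons(b, a))), a)))   [R5 at 2]
2. cons(0, cons(cons(g(g(cons(cons(b, 0), cons(b, 0)), cons(cons(0, 0), cons(0, 0))), cons(b, b)), cons(a, g(b, cons(cons(0, 0), cons(0, 0))))), cons(cons(a, g(cons(cons(0, 0), cons(b, 0)), cons(b, a))), a)))  →  cons(0, cons(cons(g(cons(cons(b, 0), cons(b, 0)), cons(b, b)), cons(a, g(b, cons(cons(0, 0), cons(0, 0))))), cons(cons(a, g(cons(cons(0, 0), cons(b, 0)), cons(b, a))), a)))   [R5 at 2.1.1.1]
3. cons(0, cons(cons(g(cons(cons(b, 0), cons(b, 0)), cons(b, b)), cons(a, g(b, cons(cons(0, 0), cons(0, 0))))), cons(cons(a, g(cons(cons(0, 0), cons(b, 0)), cons(b, a))), a)))  →  cons(0, cons(cons(b, cons(a, g(b, cons(cons(0, 0), cons(0, 0))))), cons(cons(a, g(cons(cons(0, 0), cons(b, 0)), cons(b, a))), a)))   [R6 at 2.1.1]
4. cons(0, cons(cons(b, cons(a, g(b, cons(cons(0, 0), cons(0, 0))))), cons(cons(a, g(cons(cons(0, 0), cons(b, 0)), cons(b, a))), a)))  →  cons(0, cons(cons(b, cons(a, b)), cons(cons(a, g(cons(cons(0, 0), cons(b, 0)), cons(b, a))), a)))   [R5 at 2.1.2.2]
5. cons(0, cons(cons(b, cons(a, b)), cons(cons(a, g(cons(cons(0, 0), cons(b, 0)), cons(b, a))), a)))  →  cons(0, cons(cons(b, cons(a, b)), cons(cons(a, a), a)))   [R6 at 2.2.1.2]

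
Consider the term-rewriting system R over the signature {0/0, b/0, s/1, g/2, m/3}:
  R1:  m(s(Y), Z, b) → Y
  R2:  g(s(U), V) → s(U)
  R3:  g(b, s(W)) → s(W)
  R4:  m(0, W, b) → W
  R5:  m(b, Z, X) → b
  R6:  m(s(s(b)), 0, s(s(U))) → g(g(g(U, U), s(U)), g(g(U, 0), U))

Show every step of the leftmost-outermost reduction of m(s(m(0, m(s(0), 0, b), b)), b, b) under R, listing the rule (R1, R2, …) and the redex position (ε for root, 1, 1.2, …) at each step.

1. m(s(m(0, m(s(0), 0, b), b)), b, b)  →  m(0, m(s(0), 0, b), b)   [R1 at ε]
2. m(0, m(s(0), 0, b), b)  →  m(s(0), 0, b)   [R4 at ε]
3. m(s(0), 0, b)  →  0   [R1 at ε]

0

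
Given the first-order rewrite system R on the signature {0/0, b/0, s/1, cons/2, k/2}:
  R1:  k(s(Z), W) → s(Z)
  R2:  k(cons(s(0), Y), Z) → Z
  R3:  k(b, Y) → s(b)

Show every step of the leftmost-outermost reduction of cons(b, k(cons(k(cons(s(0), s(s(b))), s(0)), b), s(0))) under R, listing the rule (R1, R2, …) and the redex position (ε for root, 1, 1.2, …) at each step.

cons(b, s(0))

1. cons(b, k(cons(k(cons(s(0), s(s(b))), s(0)), b), s(0)))  →  cons(b, k(cons(s(0), b), s(0)))   [R2 at 2.1.1]
2. cons(b, k(cons(s(0), b), s(0)))  →  cons(b, s(0))   [R2 at 2]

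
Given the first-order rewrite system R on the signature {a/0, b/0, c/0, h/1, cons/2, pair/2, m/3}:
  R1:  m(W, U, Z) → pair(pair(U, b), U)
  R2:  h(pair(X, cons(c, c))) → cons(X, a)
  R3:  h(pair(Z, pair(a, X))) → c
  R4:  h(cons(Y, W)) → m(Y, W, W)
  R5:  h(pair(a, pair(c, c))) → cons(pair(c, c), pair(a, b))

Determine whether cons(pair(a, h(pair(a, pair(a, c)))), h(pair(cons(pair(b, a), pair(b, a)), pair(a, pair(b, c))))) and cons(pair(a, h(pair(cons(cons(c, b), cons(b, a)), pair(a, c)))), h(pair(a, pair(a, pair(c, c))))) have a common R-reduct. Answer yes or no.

yes — NF(t₁) = cons(pair(a, c), c), NF(t₂) = cons(pair(a, c), c)

Reduce t₁ = cons(pair(a, h(pair(a, pair(a, c)))), h(pair(cons(pair(b, a), pair(b, a)), pair(a, pair(b, c))))):
1. cons(pair(a, h(pair(a, pair(a, c)))), h(pair(cons(pair(b, a), pair(b, a)), pair(a, pair(b, c)))))  →  cons(pair(a, c), h(pair(cons(pair(b, a), pair(b, a)), pair(a, pair(b, c)))))   [R3 at 1.2]
2. cons(pair(a, c), h(pair(cons(pair(b, a), pair(b, a)), pair(a, pair(b, c)))))  →  cons(pair(a, c), c)   [R3 at 2]

Reduce t₂ = cons(pair(a, h(pair(cons(cons(c, b), cons(b, a)), pair(a, c)))), h(pair(a, pair(a, pair(c, c))))):
1. cons(pair(a, h(pair(cons(cons(c, b), cons(b, a)), pair(a, c)))), h(pair(a, pair(a, pair(c, c)))))  →  cons(pair(a, c), h(pair(a, pair(a, pair(c, c)))))   [R3 at 1.2]
2. cons(pair(a, c), h(pair(a, pair(a, pair(c, c)))))  →  cons(pair(a, c), c)   [R3 at 2]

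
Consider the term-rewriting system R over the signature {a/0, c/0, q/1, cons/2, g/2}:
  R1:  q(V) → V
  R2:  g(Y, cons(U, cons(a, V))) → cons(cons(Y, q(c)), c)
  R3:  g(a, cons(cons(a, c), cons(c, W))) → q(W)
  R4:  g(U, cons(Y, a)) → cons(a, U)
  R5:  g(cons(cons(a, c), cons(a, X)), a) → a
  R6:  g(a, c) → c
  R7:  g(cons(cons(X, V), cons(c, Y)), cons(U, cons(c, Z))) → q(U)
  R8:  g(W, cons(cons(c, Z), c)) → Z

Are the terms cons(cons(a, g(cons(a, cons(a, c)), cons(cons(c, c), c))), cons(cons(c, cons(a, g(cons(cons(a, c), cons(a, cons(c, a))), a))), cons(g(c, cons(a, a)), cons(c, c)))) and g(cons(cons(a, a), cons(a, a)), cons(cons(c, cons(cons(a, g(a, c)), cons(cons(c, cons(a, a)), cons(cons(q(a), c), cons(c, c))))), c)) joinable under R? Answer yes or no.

Reduce t₁ = cons(cons(a, g(cons(a, cons(a, c)), cons(cons(c, c), c))), cons(cons(c, cons(a, g(cons(cons(a, c), cons(a, cons(c, a))), a))), cons(g(c, cons(a, a)), cons(c, c)))):
1. cons(cons(a, g(cons(a, cons(a, c)), cons(cons(c, c), c))), cons(cons(c, cons(a, g(cons(cons(a, c), cons(a, cons(c, a))), a))), cons(g(c, cons(a, a)), cons(c, c))))  →  cons(cons(a, c), cons(cons(c, cons(a, g(cons(cons(a, c), cons(a, cons(c, a))), a))), cons(g(c, cons(a, a)), cons(c, c))))   [R8 at 1.2]
2. cons(cons(a, c), cons(cons(c, cons(a, g(cons(cons(a, c), cons(a, cons(c, a))), a))), cons(g(c, cons(a, a)), cons(c, c))))  →  cons(cons(a, c), cons(cons(c, cons(a, a)), cons(g(c, cons(a, a)), cons(c, c))))   [R5 at 2.1.2.2]
3. cons(cons(a, c), cons(cons(c, cons(a, a)), cons(g(c, cons(a, a)), cons(c, c))))  →  cons(cons(a, c), cons(cons(c, cons(a, a)), cons(cons(a, c), cons(c, c))))   [R4 at 2.2.1]

Reduce t₂ = g(cons(cons(a, a), cons(a, a)), cons(cons(c, cons(cons(a, g(a, c)), cons(cons(c, cons(a, a)), cons(cons(q(a), c), cons(c, c))))), c)):
1. g(cons(cons(a, a), cons(a, a)), cons(cons(c, cons(cons(a, g(a, c)), cons(cons(c, cons(a, a)), cons(cons(q(a), c), cons(c, c))))), c))  →  cons(cons(a, g(a, c)), cons(cons(c, cons(a, a)), cons(cons(q(a), c), cons(c, c))))   [R8 at ε]
2. cons(cons(a, g(a, c)), cons(cons(c, cons(a, a)), cons(cons(q(a), c), cons(c, c))))  →  cons(cons(a, c), cons(cons(c, cons(a, a)), cons(cons(q(a), c), cons(c, c))))   [R6 at 1.2]
3. cons(cons(a, c), cons(cons(c, cons(a, a)), cons(cons(q(a), c), cons(c, c))))  →  cons(cons(a, c), cons(cons(c, cons(a, a)), cons(cons(a, c), cons(c, c))))   [R1 at 2.2.1.1]

yes — NF(t₁) = cons(cons(a, c), cons(cons(c, cons(a, a)), cons(cons(a, c), cons(c, c)))), NF(t₂) = cons(cons(a, c), cons(cons(c, cons(a, a)), cons(cons(a, c), cons(c, c))))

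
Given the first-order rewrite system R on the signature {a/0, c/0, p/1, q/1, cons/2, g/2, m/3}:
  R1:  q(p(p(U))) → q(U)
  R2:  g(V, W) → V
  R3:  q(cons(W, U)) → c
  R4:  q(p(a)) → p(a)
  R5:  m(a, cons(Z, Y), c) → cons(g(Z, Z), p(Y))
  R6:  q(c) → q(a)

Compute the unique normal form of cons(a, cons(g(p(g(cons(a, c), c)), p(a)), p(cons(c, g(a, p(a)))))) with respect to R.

1. cons(a, cons(g(p(g(cons(a, c), c)), p(a)), p(cons(c, g(a, p(a))))))  →  cons(a, cons(p(g(cons(a, c), c)), p(cons(c, g(a, p(a))))))   [R2 at 2.1]
2. cons(a, cons(p(g(cons(a, c), c)), p(cons(c, g(a, p(a))))))  →  cons(a, cons(p(cons(a, c)), p(cons(c, g(a, p(a))))))   [R2 at 2.1.1]
3. cons(a, cons(p(cons(a, c)), p(cons(c, g(a, p(a))))))  →  cons(a, cons(p(cons(a, c)), p(cons(c, a))))   [R2 at 2.2.1.2]

cons(a, cons(p(cons(a, c)), p(cons(c, a))))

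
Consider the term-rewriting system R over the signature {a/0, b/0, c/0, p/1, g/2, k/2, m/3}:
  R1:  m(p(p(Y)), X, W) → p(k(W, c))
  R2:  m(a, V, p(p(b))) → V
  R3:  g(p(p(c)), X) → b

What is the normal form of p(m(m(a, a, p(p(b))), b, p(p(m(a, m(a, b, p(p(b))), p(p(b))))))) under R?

1. p(m(m(a, a, p(p(b))), b, p(p(m(a, m(a, b, p(p(b))), p(p(b)))))))  →  p(m(a, b, p(p(m(a, m(a, b, p(p(b))), p(p(b)))))))   [R2 at 1.1]
2. p(m(a, b, p(p(m(a, m(a, b, p(p(b))), p(p(b)))))))  →  p(m(a, b, p(p(m(a, b, p(p(b)))))))   [R2 at 1.3.1.1]
3. p(m(a, b, p(p(m(a, b, p(p(b)))))))  →  p(m(a, b, p(p(b))))   [R2 at 1.3.1.1]
4. p(m(a, b, p(p(b))))  →  p(b)   [R2 at 1]

p(b)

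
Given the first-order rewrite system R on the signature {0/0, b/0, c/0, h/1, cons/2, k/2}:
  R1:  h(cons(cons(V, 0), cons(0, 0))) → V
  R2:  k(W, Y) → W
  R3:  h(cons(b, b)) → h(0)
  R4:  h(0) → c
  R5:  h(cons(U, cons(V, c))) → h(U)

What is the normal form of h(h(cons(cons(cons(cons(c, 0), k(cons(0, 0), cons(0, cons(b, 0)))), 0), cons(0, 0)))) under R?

1. h(h(cons(cons(cons(cons(c, 0), k(cons(0, 0), cons(0, cons(b, 0)))), 0), cons(0, 0))))  →  h(cons(cons(c, 0), k(cons(0, 0), cons(0, cons(b, 0)))))   [R1 at 1]
2. h(cons(cons(c, 0), k(cons(0, 0), cons(0, cons(b, 0)))))  →  h(cons(cons(c, 0), cons(0, 0)))   [R2 at 1.2]
3. h(cons(cons(c, 0), cons(0, 0)))  →  c   [R1 at ε]

c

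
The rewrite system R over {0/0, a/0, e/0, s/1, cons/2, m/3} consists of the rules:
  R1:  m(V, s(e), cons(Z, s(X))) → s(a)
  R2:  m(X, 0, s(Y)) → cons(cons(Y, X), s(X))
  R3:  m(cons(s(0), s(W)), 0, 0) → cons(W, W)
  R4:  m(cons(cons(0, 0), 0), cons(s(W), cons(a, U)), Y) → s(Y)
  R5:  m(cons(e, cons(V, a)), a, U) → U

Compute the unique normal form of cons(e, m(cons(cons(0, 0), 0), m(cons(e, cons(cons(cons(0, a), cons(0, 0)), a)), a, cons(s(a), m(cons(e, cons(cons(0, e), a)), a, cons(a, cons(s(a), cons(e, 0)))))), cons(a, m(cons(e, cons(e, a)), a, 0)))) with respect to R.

cons(e, s(cons(a, 0)))

1. cons(e, m(cons(cons(0, 0), 0), m(cons(e, cons(cons(cons(0, a), cons(0, 0)), a)), a, cons(s(a), m(cons(e, cons(cons(0, e), a)), a, cons(a, cons(s(a), cons(e, 0)))))), cons(a, m(cons(e, cons(e, a)), a, 0))))  →  cons(e, m(cons(cons(0, 0), 0), cons(s(a), m(cons(e, cons(cons(0, e), a)), a, cons(a, cons(s(a), cons(e, 0))))), cons(a, m(cons(e, cons(e, a)), a, 0))))   [R5 at 2.2]
2. cons(e, m(cons(cons(0, 0), 0), cons(s(a), m(cons(e, cons(cons(0, e), a)), a, cons(a, cons(s(a), cons(e, 0))))), cons(a, m(cons(e, cons(e, a)), a, 0))))  →  cons(e, m(cons(cons(0, 0), 0), cons(s(a), cons(a, cons(s(a), cons(e, 0)))), cons(a, m(cons(e, cons(e, a)), a, 0))))   [R5 at 2.2.2]
3. cons(e, m(cons(cons(0, 0), 0), cons(s(a), cons(a, cons(s(a), cons(e, 0)))), cons(a, m(cons(e, cons(e, a)), a, 0))))  →  cons(e, s(cons(a, m(cons(e, cons(e, a)), a, 0))))   [R4 at 2]
4. cons(e, s(cons(a, m(cons(e, cons(e, a)), a, 0))))  →  cons(e, s(cons(a, 0)))   [R5 at 2.1.2]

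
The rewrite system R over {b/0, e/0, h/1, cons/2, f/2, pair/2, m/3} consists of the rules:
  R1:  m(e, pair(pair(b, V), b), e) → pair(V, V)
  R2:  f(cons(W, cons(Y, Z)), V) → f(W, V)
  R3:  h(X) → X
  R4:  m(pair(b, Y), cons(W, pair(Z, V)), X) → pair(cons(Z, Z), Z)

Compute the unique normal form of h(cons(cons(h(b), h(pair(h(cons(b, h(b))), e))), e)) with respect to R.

cons(cons(b, pair(cons(b, b), e)), e)

1. h(cons(cons(h(b), h(pair(h(cons(b, h(b))), e))), e))  →  cons(cons(h(b), h(pair(h(cons(b, h(b))), e))), e)   [R3 at ε]
2. cons(cons(h(b), h(pair(h(cons(b, h(b))), e))), e)  →  cons(cons(b, h(pair(h(cons(b, h(b))), e))), e)   [R3 at 1.1]
3. cons(cons(b, h(pair(h(cons(b, h(b))), e))), e)  →  cons(cons(b, pair(h(cons(b, h(b))), e)), e)   [R3 at 1.2]
4. cons(cons(b, pair(h(cons(b, h(b))), e)), e)  →  cons(cons(b, pair(cons(b, h(b)), e)), e)   [R3 at 1.2.1]
5. cons(cons(b, pair(cons(b, h(b)), e)), e)  →  cons(cons(b, pair(cons(b, b), e)), e)   [R3 at 1.2.1.2]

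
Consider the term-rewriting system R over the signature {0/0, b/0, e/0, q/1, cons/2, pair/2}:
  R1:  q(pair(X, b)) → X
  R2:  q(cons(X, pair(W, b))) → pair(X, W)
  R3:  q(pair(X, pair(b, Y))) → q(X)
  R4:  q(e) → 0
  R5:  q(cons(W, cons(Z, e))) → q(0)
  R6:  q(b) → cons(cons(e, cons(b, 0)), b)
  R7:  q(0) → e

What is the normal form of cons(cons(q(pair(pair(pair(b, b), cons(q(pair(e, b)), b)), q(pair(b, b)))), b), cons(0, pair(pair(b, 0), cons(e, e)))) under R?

cons(cons(pair(pair(b, b), cons(e, b)), b), cons(0, pair(pair(b, 0), cons(e, e))))

1. cons(cons(q(pair(pair(pair(b, b), cons(q(pair(e, b)), b)), q(pair(b, b)))), b), cons(0, pair(pair(b, 0), cons(e, e))))  →  cons(cons(q(pair(pair(pair(b, b), cons(e, b)), q(pair(b, b)))), b), cons(0, pair(pair(b, 0), cons(e, e))))   [R1 at 1.1.1.1.2.1]
2. cons(cons(q(pair(pair(pair(b, b), cons(e, b)), q(pair(b, b)))), b), cons(0, pair(pair(b, 0), cons(e, e))))  →  cons(cons(q(pair(pair(pair(b, b), cons(e, b)), b)), b), cons(0, pair(pair(b, 0), cons(e, e))))   [R1 at 1.1.1.2]
3. cons(cons(q(pair(pair(pair(b, b), cons(e, b)), b)), b), cons(0, pair(pair(b, 0), cons(e, e))))  →  cons(cons(pair(pair(b, b), cons(e, b)), b), cons(0, pair(pair(b, 0), cons(e, e))))   [R1 at 1.1]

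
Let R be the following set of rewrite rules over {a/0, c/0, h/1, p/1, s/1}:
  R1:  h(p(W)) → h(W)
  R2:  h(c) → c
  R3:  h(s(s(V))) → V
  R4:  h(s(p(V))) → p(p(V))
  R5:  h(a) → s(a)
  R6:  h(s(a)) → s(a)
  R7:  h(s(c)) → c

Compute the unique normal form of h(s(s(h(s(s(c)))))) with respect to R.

1. h(s(s(h(s(s(c))))))  →  h(s(s(c)))   [R3 at ε]
2. h(s(s(c)))  →  c   [R3 at ε]

c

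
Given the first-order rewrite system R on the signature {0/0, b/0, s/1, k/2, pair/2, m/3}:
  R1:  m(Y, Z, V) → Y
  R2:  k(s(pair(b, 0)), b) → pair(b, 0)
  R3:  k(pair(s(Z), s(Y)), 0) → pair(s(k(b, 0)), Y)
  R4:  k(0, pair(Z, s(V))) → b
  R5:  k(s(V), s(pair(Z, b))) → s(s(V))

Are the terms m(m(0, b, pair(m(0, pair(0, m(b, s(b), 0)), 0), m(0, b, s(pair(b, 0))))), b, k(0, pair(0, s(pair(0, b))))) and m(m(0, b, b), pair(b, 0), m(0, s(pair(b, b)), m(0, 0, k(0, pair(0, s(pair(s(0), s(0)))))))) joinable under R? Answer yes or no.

yes — NF(t₁) = 0, NF(t₂) = 0

Reduce t₁ = m(m(0, b, pair(m(0, pair(0, m(b, s(b), 0)), 0), m(0, b, s(pair(b, 0))))), b, k(0, pair(0, s(pair(0, b))))):
1. m(m(0, b, pair(m(0, pair(0, m(b, s(b), 0)), 0), m(0, b, s(pair(b, 0))))), b, k(0, pair(0, s(pair(0, b)))))  →  m(0, b, pair(m(0, pair(0, m(b, s(b), 0)), 0), m(0, b, s(pair(b, 0)))))   [R1 at ε]
2. m(0, b, pair(m(0, pair(0, m(b, s(b), 0)), 0), m(0, b, s(pair(b, 0)))))  →  0   [R1 at ε]

Reduce t₂ = m(m(0, b, b), pair(b, 0), m(0, s(pair(b, b)), m(0, 0, k(0, pair(0, s(pair(s(0), s(0)))))))):
1. m(m(0, b, b), pair(b, 0), m(0, s(pair(b, b)), m(0, 0, k(0, pair(0, s(pair(s(0), s(0))))))))  →  m(0, b, b)   [R1 at ε]
2. m(0, b, b)  →  0   [R1 at ε]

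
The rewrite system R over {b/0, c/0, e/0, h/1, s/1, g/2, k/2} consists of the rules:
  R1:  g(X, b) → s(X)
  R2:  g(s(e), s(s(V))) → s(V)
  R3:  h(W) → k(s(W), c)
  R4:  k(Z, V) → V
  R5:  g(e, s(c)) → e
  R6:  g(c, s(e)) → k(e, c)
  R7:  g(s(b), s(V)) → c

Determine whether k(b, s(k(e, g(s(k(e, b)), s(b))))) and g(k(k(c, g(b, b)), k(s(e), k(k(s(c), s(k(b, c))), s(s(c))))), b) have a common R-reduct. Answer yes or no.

no — NF(t₁) = s(c), NF(t₂) = s(s(s(c)))

Reduce t₁ = k(b, s(k(e, g(s(k(e, b)), s(b))))):
1. k(b, s(k(e, g(s(k(e, b)), s(b)))))  →  s(k(e, g(s(k(e, b)), s(b))))   [R4 at ε]
2. s(k(e, g(s(k(e, b)), s(b))))  →  s(g(s(k(e, b)), s(b)))   [R4 at 1]
3. s(g(s(k(e, b)), s(b)))  →  s(g(s(b), s(b)))   [R4 at 1.1.1]
4. s(g(s(b), s(b)))  →  s(c)   [R7 at 1]

Reduce t₂ = g(k(k(c, g(b, b)), k(s(e), k(k(s(c), s(k(b, c))), s(s(c))))), b):
1. g(k(k(c, g(b, b)), k(s(e), k(k(s(c), s(k(b, c))), s(s(c))))), b)  →  s(k(k(c, g(b, b)), k(s(e), k(k(s(c), s(k(b, c))), s(s(c))))))   [R1 at ε]
2. s(k(k(c, g(b, b)), k(s(e), k(k(s(c), s(k(b, c))), s(s(c))))))  →  s(k(s(e), k(k(s(c), s(k(b, c))), s(s(c)))))   [R4 at 1]
3. s(k(s(e), k(k(s(c), s(k(b, c))), s(s(c)))))  →  s(k(k(s(c), s(k(b, c))), s(s(c))))   [R4 at 1]
4. s(k(k(s(c), s(k(b, c))), s(s(c))))  →  s(s(s(c)))   [R4 at 1]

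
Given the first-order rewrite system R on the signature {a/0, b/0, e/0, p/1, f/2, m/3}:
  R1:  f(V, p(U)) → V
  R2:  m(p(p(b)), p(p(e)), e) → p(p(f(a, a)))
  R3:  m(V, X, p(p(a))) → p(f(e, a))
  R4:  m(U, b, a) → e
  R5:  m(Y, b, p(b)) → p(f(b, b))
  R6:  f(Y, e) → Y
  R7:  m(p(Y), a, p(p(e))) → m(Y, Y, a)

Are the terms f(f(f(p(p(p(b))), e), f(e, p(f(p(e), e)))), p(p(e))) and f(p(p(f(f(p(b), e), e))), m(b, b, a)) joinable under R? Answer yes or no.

Reduce t₁ = f(f(f(p(p(p(b))), e), f(e, p(f(p(e), e)))), p(p(e))):
1. f(f(f(p(p(p(b))), e), f(e, p(f(p(e), e)))), p(p(e)))  →  f(f(p(p(p(b))), e), f(e, p(f(p(e), e))))   [R1 at ε]
2. f(f(p(p(p(b))), e), f(e, p(f(p(e), e))))  →  f(p(p(p(b))), f(e, p(f(p(e), e))))   [R6 at 1]
3. f(p(p(p(b))), f(e, p(f(p(e), e))))  →  f(p(p(p(b))), e)   [R1 at 2]
4. f(p(p(p(b))), e)  →  p(p(p(b)))   [R6 at ε]

Reduce t₂ = f(p(p(f(f(p(b), e), e))), m(b, b, a)):
1. f(p(p(f(f(p(b), e), e))), m(b, b, a))  →  f(p(p(f(p(b), e))), m(b, b, a))   [R6 at 1.1.1]
2. f(p(p(f(p(b), e))), m(b, b, a))  →  f(p(p(p(b))), m(b, b, a))   [R6 at 1.1.1]
3. f(p(p(p(b))), m(b, b, a))  →  f(p(p(p(b))), e)   [R4 at 2]
4. f(p(p(p(b))), e)  →  p(p(p(b)))   [R6 at ε]

yes — NF(t₁) = p(p(p(b))), NF(t₂) = p(p(p(b)))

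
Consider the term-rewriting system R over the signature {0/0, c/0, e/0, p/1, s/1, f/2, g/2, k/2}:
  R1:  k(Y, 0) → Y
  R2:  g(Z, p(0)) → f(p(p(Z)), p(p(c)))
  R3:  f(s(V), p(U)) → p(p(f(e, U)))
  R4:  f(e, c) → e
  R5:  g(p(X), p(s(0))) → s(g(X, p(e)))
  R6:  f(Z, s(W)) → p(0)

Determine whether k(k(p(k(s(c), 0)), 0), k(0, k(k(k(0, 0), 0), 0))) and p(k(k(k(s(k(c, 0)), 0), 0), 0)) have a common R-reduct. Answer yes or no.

yes — NF(t₁) = p(s(c)), NF(t₂) = p(s(c))

Reduce t₁ = k(k(p(k(s(c), 0)), 0), k(0, k(k(k(0, 0), 0), 0))):
1. k(k(p(k(s(c), 0)), 0), k(0, k(k(k(0, 0), 0), 0)))  →  k(p(k(s(c), 0)), k(0, k(k(k(0, 0), 0), 0)))   [R1 at 1]
2. k(p(k(s(c), 0)), k(0, k(k(k(0, 0), 0), 0)))  →  k(p(s(c)), k(0, k(k(k(0, 0), 0), 0)))   [R1 at 1.1]
3. k(p(s(c)), k(0, k(k(k(0, 0), 0), 0)))  →  k(p(s(c)), k(0, k(k(0, 0), 0)))   [R1 at 2.2]
4. k(p(s(c)), k(0, k(k(0, 0), 0)))  →  k(p(s(c)), k(0, k(0, 0)))   [R1 at 2.2]
5. k(p(s(c)), k(0, k(0, 0)))  →  k(p(s(c)), k(0, 0))   [R1 at 2.2]
6. k(p(s(c)), k(0, 0))  →  k(p(s(c)), 0)   [R1 at 2]
7. k(p(s(c)), 0)  →  p(s(c))   [R1 at ε]

Reduce t₂ = p(k(k(k(s(k(c, 0)), 0), 0), 0)):
1. p(k(k(k(s(k(c, 0)), 0), 0), 0))  →  p(k(k(s(k(c, 0)), 0), 0))   [R1 at 1]
2. p(k(k(s(k(c, 0)), 0), 0))  →  p(k(s(k(c, 0)), 0))   [R1 at 1]
3. p(k(s(k(c, 0)), 0))  →  p(s(k(c, 0)))   [R1 at 1]
4. p(s(k(c, 0)))  →  p(s(c))   [R1 at 1.1]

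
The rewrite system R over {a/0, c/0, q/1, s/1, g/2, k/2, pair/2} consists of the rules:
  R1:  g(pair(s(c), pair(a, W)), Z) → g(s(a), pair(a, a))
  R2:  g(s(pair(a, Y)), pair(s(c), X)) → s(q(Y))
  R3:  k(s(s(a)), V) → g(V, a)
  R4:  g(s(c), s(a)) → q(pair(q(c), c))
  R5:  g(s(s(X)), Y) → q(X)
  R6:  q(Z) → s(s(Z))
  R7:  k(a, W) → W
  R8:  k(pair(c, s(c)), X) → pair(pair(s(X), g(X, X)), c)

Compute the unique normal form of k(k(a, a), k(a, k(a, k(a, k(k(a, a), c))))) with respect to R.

1. k(k(a, a), k(a, k(a, k(a, k(k(a, a), c)))))  →  k(a, k(a, k(a, k(a, k(k(a, a), c)))))   [R7 at 1]
2. k(a, k(a, k(a, k(a, k(k(a, a), c)))))  →  k(a, k(a, k(a, k(k(a, a), c))))   [R7 at ε]
3. k(a, k(a, k(a, k(k(a, a), c))))  →  k(a, k(a, k(k(a, a), c)))   [R7 at ε]
4. k(a, k(a, k(k(a, a), c)))  →  k(a, k(k(a, a), c))   [R7 at ε]
5. k(a, k(k(a, a), c))  →  k(k(a, a), c)   [R7 at ε]
6. k(k(a, a), c)  →  k(a, c)   [R7 at 1]
7. k(a, c)  →  c   [R7 at ε]

c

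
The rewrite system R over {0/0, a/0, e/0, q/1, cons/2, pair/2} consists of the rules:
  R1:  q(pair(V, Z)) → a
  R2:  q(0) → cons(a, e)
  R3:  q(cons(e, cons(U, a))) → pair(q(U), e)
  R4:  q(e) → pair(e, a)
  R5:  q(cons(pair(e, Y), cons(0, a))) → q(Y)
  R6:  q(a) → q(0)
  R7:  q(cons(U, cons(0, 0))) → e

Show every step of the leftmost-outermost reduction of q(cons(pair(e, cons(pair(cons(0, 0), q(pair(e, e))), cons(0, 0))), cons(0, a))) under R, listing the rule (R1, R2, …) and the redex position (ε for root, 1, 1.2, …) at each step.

1. q(cons(pair(e, cons(pair(cons(0, 0), q(pair(e, e))), cons(0, 0))), cons(0, a)))  →  q(cons(pair(cons(0, 0), q(pair(e, e))), cons(0, 0)))   [R5 at ε]
2. q(cons(pair(cons(0, 0), q(pair(e, e))), cons(0, 0)))  →  e   [R7 at ε]

e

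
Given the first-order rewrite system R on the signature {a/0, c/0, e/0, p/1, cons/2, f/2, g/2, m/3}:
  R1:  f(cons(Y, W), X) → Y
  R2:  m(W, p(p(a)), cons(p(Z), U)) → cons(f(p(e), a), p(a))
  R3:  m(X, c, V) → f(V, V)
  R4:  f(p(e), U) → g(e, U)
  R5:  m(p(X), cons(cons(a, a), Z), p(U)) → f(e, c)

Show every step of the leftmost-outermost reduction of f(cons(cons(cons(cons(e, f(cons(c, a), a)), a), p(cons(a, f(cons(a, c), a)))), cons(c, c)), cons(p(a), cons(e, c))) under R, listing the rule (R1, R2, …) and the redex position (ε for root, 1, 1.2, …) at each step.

1. f(cons(cons(cons(cons(e, f(cons(c, a), a)), a), p(cons(a, f(cons(a, c), a)))), cons(c, c)), cons(p(a), cons(e, c)))  →  cons(cons(cons(e, f(cons(c, a), a)), a), p(cons(a, f(cons(a, c), a))))   [R1 at ε]
2. cons(cons(cons(e, f(cons(c, a), a)), a), p(cons(a, f(cons(a, c), a))))  →  cons(cons(cons(e, c), a), p(cons(a, f(cons(a, c), a))))   [R1 at 1.1.2]
3. cons(cons(cons(e, c), a), p(cons(a, f(cons(a, c), a))))  →  cons(cons(cons(e, c), a), p(cons(a, a)))   [R1 at 2.1.2]

cons(cons(cons(e, c), a), p(cons(a, a)))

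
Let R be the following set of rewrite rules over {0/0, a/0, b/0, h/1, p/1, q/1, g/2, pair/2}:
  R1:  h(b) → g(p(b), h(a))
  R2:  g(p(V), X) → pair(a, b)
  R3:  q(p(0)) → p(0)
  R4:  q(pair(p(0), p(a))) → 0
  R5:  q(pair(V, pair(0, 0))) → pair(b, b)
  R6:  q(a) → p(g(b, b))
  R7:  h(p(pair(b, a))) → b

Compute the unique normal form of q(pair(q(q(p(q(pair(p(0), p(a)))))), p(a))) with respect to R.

1. q(pair(q(q(p(q(pair(p(0), p(a)))))), p(a)))  →  q(pair(q(q(p(0))), p(a)))   [R4 at 1.1.1.1.1]
2. q(pair(q(q(p(0))), p(a)))  →  q(pair(q(p(0)), p(a)))   [R3 at 1.1.1]
3. q(pair(q(p(0)), p(a)))  →  q(pair(p(0), p(a)))   [R3 at 1.1]
4. q(pair(p(0), p(a)))  →  0   [R4 at ε]

0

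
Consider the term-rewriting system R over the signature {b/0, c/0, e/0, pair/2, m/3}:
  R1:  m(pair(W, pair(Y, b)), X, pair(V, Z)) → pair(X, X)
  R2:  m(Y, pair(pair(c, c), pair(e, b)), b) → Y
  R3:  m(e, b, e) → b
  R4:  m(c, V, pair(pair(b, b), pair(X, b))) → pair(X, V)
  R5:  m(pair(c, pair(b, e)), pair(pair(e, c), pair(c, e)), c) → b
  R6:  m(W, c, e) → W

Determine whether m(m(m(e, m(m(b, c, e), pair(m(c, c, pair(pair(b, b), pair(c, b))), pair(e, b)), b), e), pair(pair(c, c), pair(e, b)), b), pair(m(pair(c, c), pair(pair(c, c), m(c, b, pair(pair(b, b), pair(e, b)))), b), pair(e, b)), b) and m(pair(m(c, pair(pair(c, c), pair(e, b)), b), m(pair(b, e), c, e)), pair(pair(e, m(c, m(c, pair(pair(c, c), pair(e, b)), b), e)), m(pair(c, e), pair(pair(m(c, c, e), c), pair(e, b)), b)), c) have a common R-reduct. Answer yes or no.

yes — NF(t₁) = b, NF(t₂) = b

Reduce t₁ = m(m(m(e, m(m(b, c, e), pair(m(c, c, pair(pair(b, b), pair(c, b))), pair(e, b)), b), e), pair(pair(c, c), pair(e, b)), b), pair(m(pair(c, c), pair(pair(c, c), m(c, b, pair(pair(b, b), pair(e, b)))), b), pair(e, b)), b):
1. m(m(m(e, m(m(b, c, e), pair(m(c, c, pair(pair(b, b), pair(c, b))), pair(e, b)), b), e), pair(pair(c, c), pair(e, b)), b), pair(m(pair(c, c), pair(pair(c, c), m(c, b, pair(pair(b, b), pair(e, b)))), b), pair(e, b)), b)  →  m(m(e, m(m(b, c, e), pair(m(c, c, pair(pair(b, b), pair(c, b))), pair(e, b)), b), e), pair(m(pair(c, c), pair(pair(c, c), m(c, b, pair(pair(b, b), pair(e, b)))), b), pair(e, b)), b)   [R2 at 1]
2. m(m(e, m(m(b, c, e), pair(m(c, c, pair(pair(b, b), pair(c, b))), pair(e, b)), b), e), pair(m(pair(c, c), pair(pair(c, c), m(c, b, pair(pair(b, b), pair(e, b)))), b), pair(e, b)), b)  →  m(m(e, m(b, pair(m(c, c, pair(pair(b, b), pair(c, b))), pair(e, b)), b), e), pair(m(pair(c, c), pair(pair(c, c), m(c, b, pair(pair(b, b), pair(e, b)))), b), pair(e, b)), b)   [R6 at 1.2.1]
3. m(m(e, m(b, pair(m(c, c, pair(pair(b, b), pair(c, b))), pair(e, b)), b), e), pair(m(pair(c, c), pair(pair(c, c), m(c, b, pair(pair(b, b), pair(e, b)))), b), pair(e, b)), b)  →  m(m(e, m(b, pair(pair(c, c), pair(e, b)), b), e), pair(m(pair(c, c), pair(pair(c, c), m(c, b, pair(pair(b, b), pair(e, b)))), b), pair(e, b)), b)   [R4 at 1.2.2.1]
4. m(m(e, m(b, pair(pair(c, c), pair(e, b)), b), e), pair(m(pair(c, c), pair(pair(c, c), m(c, b, pair(pair(b, b), pair(e, b)))), b), pair(e, b)), b)  →  m(m(e, b, e), pair(m(pair(c, c), pair(pair(c, c), m(c, b, pair(pair(b, b), pair(e, b)))), b), pair(e, b)), b)   [R2 at 1.2]
5. m(m(e, b, e), pair(m(pair(c, c), pair(pair(c, c), m(c, b, pair(pair(b, b), pair(e, b)))), b), pair(e, b)), b)  →  m(b, pair(m(pair(c, c), pair(pair(c, c), m(c, b, pair(pair(b, b), pair(e, b)))), b), pair(e, b)), b)   [R3 at 1]
6. m(b, pair(m(pair(c, c), pair(pair(c, c), m(c, b, pair(pair(b, b), pair(e, b)))), b), pair(e, b)), b)  →  m(b, pair(m(pair(c, c), pair(pair(c, c), pair(e, b)), b), pair(e, b)), b)   [R4 at 2.1.2.2]
7. m(b, pair(m(pair(c, c), pair(pair(c, c), pair(e, b)), b), pair(e, b)), b)  →  m(b, pair(pair(c, c), pair(e, b)), b)   [R2 at 2.1]
8. m(b, pair(pair(c, c), pair(e, b)), b)  →  b   [R2 at ε]

Reduce t₂ = m(pair(m(c, pair(pair(c, c), pair(e, b)), b), m(pair(b, e), c, e)), pair(pair(e, m(c, m(c, pair(pair(c, c), pair(e, b)), b), e)), m(pair(c, e), pair(pair(m(c, c, e), c), pair(e, b)), b)), c):
1. m(pair(m(c, pair(pair(c, c), pair(e, b)), b), m(pair(b, e), c, e)), pair(pair(e, m(c, m(c, pair(pair(c, c), pair(e, b)), b), e)), m(pair(c, e), pair(pair(m(c, c, e), c), pair(e, b)), b)), c)  →  m(pair(c, m(pair(b, e), c, e)), pair(pair(e, m(c, m(c, pair(pair(c, c), pair(e, b)), b), e)), m(pair(c, e), pair(pair(m(c, c, e), c), pair(e, b)), b)), c)   [R2 at 1.1]
2. m(pair(c, m(pair(b, e), c, e)), pair(pair(e, m(c, m(c, pair(pair(c, c), pair(e, b)), b), e)), m(pair(c, e), pair(pair(m(c, c, e), c), pair(e, b)), b)), c)  →  m(pair(c, pair(b, e)), pair(pair(e, m(c, m(c, pair(pair(c, c), pair(e, b)), b), e)), m(pair(c, e), pair(pair(m(c, c, e), c), pair(e, b)), b)), c)   [R6 at 1.2]
3. m(pair(c, pair(b, e)), pair(pair(e, m(c, m(c, pair(pair(c, c), pair(e, b)), b), e)), m(pair(c, e), pair(pair(m(c, c, e), c), pair(e, b)), b)), c)  →  m(pair(c, pair(b, e)), pair(pair(e, m(c, c, e)), m(pair(c, e), pair(pair(m(c, c, e), c), pair(e, b)), b)), c)   [R2 at 2.1.2.2]
4. m(pair(c, pair(b, e)), pair(pair(e, m(c, c, e)), m(pair(c, e), pair(pair(m(c, c, e), c), pair(e, b)), b)), c)  →  m(pair(c, pair(b, e)), pair(pair(e, c), m(pair(c, e), pair(pair(m(c, c, e), c), pair(e, b)), b)), c)   [R6 at 2.1.2]
5. m(pair(c, pair(b, e)), pair(pair(e, c), m(pair(c, e), pair(pair(m(c, c, e), c), pair(e, b)), b)), c)  →  m(pair(c, pair(b, e)), pair(pair(e, c), m(pair(c, e), pair(pair(c, c), pair(e, b)), b)), c)   [R6 at 2.2.2.1.1]
6. m(pair(c, pair(b, e)), pair(pair(e, c), m(pair(c, e), pair(pair(c, c), pair(e, b)), b)), c)  →  m(pair(c, pair(b, e)), pair(pair(e, c), pair(c, e)), c)   [R2 at 2.2]
7. m(pair(c, pair(b, e)), pair(pair(e, c), pair(c, e)), c)  →  b   [R5 at ε]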